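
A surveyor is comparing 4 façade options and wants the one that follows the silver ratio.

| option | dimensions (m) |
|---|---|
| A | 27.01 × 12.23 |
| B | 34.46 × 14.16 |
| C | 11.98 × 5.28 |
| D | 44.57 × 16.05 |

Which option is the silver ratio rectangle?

Target silver ratio ≈ 2.414.
A: 2.209 (Δ0.205)  B: 2.434 (Δ0.020)  C: 2.269 (Δ0.145)  D: 2.777 (Δ0.363)

B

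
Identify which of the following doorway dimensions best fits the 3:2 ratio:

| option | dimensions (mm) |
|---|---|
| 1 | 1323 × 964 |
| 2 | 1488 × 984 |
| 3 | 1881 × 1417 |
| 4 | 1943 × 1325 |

Ratios (long/short): 1 ≈ 1.372; 2 ≈ 1.512; 3 ≈ 1.327; 4 ≈ 1.466.
3:2 ≈ 1.500; option 2 is nearest (Δ 0.012).

2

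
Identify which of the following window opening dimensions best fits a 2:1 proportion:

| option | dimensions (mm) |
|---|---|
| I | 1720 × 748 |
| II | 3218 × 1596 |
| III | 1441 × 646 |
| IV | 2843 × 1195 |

II

Ratios (long/short): I ≈ 2.299; II ≈ 2.016; III ≈ 2.231; IV ≈ 2.379.
2:1 ≈ 2.000; option II is nearest (Δ 0.016).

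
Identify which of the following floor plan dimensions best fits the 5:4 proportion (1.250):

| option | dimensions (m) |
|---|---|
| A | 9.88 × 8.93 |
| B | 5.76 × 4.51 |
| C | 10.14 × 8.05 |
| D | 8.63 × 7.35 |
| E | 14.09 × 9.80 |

C

Ratios (long/short): A ≈ 1.106; B ≈ 1.277; C ≈ 1.260; D ≈ 1.174; E ≈ 1.438.
5:4 ≈ 1.250; option C is nearest (Δ 0.010).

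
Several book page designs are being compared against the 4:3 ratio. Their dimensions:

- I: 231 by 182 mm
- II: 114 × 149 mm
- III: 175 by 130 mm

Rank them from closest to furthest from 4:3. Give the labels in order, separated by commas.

III, II, I

I: 231/182 ≈ 1.269 → |1.269 − 1.333| = 0.064
II: 149/114 ≈ 1.307 → |1.307 − 1.333| = 0.026
III: 175/130 ≈ 1.346 → |1.346 − 1.333| = 0.013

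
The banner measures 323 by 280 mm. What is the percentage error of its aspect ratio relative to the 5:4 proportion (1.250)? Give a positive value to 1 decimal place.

7.7%

Ratio = 323 / 280 ≈ 1.1536.
Ideal 5:4 = 1.2500. |1.1536 − 1.2500| / 1.2500 ≈ 7.71% → 7.7%.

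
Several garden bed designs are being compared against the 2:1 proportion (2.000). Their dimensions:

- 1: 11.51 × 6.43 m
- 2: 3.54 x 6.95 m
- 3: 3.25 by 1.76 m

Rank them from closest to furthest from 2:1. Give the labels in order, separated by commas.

Ratios: 1 = 11.51 / 6.43 ≈ 1.790; 2 = 6.95 / 3.54 ≈ 1.963; 3 = 3.25 / 1.76 ≈ 1.847.
|Δ from 2.000|: 1 0.210; 2 0.037; 3 0.153.

2, 3, 1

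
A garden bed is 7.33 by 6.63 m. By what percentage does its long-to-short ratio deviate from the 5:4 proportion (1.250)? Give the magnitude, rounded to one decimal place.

11.6%

Ratio = 7.33 / 6.63 ≈ 1.1056.
Ideal 5:4 = 1.2500. |1.1056 − 1.2500| / 1.2500 ≈ 11.55% → 11.6%.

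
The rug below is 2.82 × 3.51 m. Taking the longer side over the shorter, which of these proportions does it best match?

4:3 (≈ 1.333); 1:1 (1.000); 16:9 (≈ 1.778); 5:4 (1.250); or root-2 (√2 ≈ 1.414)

5:4

Ratio = 3.51 / 2.82 ≈ 1.245.
Distances: 4:3 1.333 (Δ 0.088); 1:1 1.000 (Δ 0.245); 16:9 1.778 (Δ 0.533); 5:4 1.250 (Δ 0.005); root-2 1.414 (Δ 0.169).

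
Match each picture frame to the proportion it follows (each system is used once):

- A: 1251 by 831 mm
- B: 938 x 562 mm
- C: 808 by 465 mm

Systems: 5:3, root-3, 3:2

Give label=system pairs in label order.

A=3:2, B=5:3, C=root-3

A = 1251/831 ≈ 1.505 → 3:2 (1.500)
B = 938/562 ≈ 1.669 → 5:3 (1.667)
C = 808/465 ≈ 1.738 → root-3 (1.732)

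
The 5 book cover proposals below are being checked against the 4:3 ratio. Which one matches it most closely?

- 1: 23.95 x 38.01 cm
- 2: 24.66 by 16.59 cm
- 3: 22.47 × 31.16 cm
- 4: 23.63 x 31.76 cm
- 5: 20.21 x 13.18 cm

4

Ratios (long/short): 1 ≈ 1.587; 2 ≈ 1.486; 3 ≈ 1.387; 4 ≈ 1.344; 5 ≈ 1.533.
4:3 ≈ 1.333; option 4 is nearest (Δ 0.011).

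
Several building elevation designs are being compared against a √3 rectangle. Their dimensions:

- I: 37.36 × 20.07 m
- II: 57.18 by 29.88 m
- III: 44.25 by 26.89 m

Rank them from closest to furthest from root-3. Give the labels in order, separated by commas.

I: 37.36/20.07 ≈ 1.861 → |1.861 − 1.732| = 0.129
II: 57.18/29.88 ≈ 1.914 → |1.914 − 1.732| = 0.182
III: 44.25/26.89 ≈ 1.646 → |1.646 − 1.732| = 0.086

III, I, II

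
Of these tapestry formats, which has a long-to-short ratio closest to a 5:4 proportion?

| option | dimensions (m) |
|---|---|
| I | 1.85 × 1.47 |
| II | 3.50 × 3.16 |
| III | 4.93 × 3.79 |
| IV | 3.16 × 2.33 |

Target 5:4 ≈ 1.250.
I: 1.259 (Δ0.009)  II: 1.108 (Δ0.142)  III: 1.301 (Δ0.051)  IV: 1.356 (Δ0.106)

I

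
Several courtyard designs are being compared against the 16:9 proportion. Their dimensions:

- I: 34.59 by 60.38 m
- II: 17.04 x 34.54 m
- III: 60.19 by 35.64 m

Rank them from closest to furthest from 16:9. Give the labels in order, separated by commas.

Ratios: I = 60.38 / 34.59 ≈ 1.746; II = 34.54 / 17.04 ≈ 2.027; III = 60.19 / 35.64 ≈ 1.689.
|Δ from 1.778|: I 0.032; II 0.249; III 0.089.

I, III, II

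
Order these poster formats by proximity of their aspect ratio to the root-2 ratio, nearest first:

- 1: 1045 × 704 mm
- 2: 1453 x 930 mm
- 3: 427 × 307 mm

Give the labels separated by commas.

3, 1, 2

1: 1045/704 ≈ 1.484 → |1.484 − 1.414| = 0.070
2: 1453/930 ≈ 1.562 → |1.562 − 1.414| = 0.148
3: 427/307 ≈ 1.391 → |1.391 − 1.414| = 0.023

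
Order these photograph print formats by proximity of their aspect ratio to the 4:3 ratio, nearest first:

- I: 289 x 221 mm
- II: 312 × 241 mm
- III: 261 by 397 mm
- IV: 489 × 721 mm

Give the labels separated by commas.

I: 289/221 ≈ 1.308 → |1.308 − 1.333| = 0.025
II: 312/241 ≈ 1.295 → |1.295 − 1.333| = 0.038
III: 397/261 ≈ 1.521 → |1.521 − 1.333| = 0.188
IV: 721/489 ≈ 1.474 → |1.474 − 1.333| = 0.141

I, II, IV, III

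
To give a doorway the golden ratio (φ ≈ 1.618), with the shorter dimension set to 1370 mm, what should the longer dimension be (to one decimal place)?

golden ratio ≈ 1.61803.
Longer side = 1370 × 1.61803 ≈ 2216.701 → 2216.7 mm.

2216.7 mm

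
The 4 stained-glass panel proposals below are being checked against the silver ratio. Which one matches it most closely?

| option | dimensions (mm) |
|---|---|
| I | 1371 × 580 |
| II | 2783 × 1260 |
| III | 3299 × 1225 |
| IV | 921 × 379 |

IV

Target silver ratio ≈ 2.414.
I: 2.364 (Δ0.050)  II: 2.209 (Δ0.205)  III: 2.693 (Δ0.279)  IV: 2.430 (Δ0.016)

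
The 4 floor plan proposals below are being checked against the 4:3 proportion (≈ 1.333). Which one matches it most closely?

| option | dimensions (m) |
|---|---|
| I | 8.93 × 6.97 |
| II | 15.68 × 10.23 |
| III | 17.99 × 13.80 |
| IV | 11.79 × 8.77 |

IV

Target 4:3 ≈ 1.333.
I: 1.281 (Δ0.052)  II: 1.533 (Δ0.200)  III: 1.304 (Δ0.029)  IV: 1.344 (Δ0.011)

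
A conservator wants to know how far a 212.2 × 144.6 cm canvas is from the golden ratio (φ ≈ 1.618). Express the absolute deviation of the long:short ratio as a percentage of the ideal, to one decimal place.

9.3%

Ratio = 212.2 / 144.6 ≈ 1.4675.
Ideal golden ratio ≈ 1.6180. |1.4675 − 1.6180| / 1.6180 ≈ 9.30% → 9.3%.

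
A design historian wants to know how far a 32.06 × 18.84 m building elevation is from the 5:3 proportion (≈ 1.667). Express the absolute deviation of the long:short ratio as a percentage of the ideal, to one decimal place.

Ratio = 32.06 / 18.84 ≈ 1.7017.
Ideal 5:3 ≈ 1.6667. |1.7017 − 1.6667| / 1.6667 ≈ 2.10% → 2.1%.

2.1%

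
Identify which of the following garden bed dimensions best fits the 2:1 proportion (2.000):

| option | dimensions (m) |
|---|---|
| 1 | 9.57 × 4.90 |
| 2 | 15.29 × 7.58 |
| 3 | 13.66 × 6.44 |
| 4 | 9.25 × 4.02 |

2

Target 2:1 ≈ 2.000.
1: 1.953 (Δ0.047)  2: 2.017 (Δ0.017)  3: 2.121 (Δ0.121)  4: 2.301 (Δ0.301)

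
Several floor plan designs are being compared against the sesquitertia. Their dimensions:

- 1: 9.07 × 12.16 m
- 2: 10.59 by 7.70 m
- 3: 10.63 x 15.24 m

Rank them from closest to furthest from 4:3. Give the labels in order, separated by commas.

1, 2, 3

1: 12.16/9.07 ≈ 1.341 → |1.341 − 1.333| = 0.008
2: 10.59/7.70 ≈ 1.375 → |1.375 − 1.333| = 0.042
3: 15.24/10.63 ≈ 1.434 → |1.434 − 1.333| = 0.101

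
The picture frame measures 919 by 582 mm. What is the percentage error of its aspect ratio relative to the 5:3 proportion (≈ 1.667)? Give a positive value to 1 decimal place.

5.3%

Ratio = 919 / 582 ≈ 1.5790.
Ideal 5:3 ≈ 1.6667. |1.5790 − 1.6667| / 1.6667 ≈ 5.26% → 5.3%.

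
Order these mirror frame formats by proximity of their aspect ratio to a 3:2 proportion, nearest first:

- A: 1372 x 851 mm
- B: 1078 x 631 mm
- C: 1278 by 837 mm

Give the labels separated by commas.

C, A, B

A: 1372/851 ≈ 1.612 → |1.612 − 1.500| = 0.112
B: 1078/631 ≈ 1.708 → |1.708 − 1.500| = 0.208
C: 1278/837 ≈ 1.527 → |1.527 − 1.500| = 0.027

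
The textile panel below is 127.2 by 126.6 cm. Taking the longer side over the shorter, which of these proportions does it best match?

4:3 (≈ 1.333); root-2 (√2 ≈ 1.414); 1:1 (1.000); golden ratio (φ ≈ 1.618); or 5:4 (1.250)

1:1

Ratio = 127.2 / 126.6 ≈ 1.005.
Distances: 4:3 1.333 (Δ 0.328); root-2 1.414 (Δ 0.409); 1:1 1.000 (Δ 0.005); golden ratio 1.618 (Δ 0.613); 5:4 1.250 (Δ 0.245).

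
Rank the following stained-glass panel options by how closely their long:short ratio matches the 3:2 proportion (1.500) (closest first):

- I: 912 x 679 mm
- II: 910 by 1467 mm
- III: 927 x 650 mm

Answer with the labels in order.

I: 912/679 ≈ 1.343 → |1.343 − 1.500| = 0.157
II: 1467/910 ≈ 1.612 → |1.612 − 1.500| = 0.112
III: 927/650 ≈ 1.426 → |1.426 − 1.500| = 0.074

III, II, I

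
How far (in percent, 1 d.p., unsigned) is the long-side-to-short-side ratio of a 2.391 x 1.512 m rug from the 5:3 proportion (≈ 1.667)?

Ratio = 2.391 / 1.512 ≈ 1.5813.
Ideal 5:3 ≈ 1.6667. |1.5813 − 1.6667| / 1.6667 ≈ 5.12% → 5.1%.

5.1%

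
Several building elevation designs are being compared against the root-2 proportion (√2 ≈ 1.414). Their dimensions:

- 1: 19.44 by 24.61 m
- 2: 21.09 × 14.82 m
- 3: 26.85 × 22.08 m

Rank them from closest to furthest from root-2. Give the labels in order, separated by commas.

2, 1, 3

Ratios: 1 = 24.61 / 19.44 ≈ 1.266; 2 = 21.09 / 14.82 ≈ 1.423; 3 = 26.85 / 22.08 ≈ 1.216.
|Δ from 1.414|: 1 0.148; 2 0.009; 3 0.198.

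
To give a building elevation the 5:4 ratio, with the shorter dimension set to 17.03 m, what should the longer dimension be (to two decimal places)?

21.29 m

5:4 = 1.25000.
Longer side = 17.03 × 1.25000 ≈ 21.2875 → 21.29 m.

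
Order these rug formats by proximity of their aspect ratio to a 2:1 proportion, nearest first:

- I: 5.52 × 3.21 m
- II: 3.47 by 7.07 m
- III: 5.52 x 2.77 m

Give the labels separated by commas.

I: 5.52/3.21 ≈ 1.720 → |1.720 − 2.000| = 0.280
II: 7.07/3.47 ≈ 2.037 → |2.037 − 2.000| = 0.037
III: 5.52/2.77 ≈ 1.993 → |1.993 − 2.000| = 0.007

III, II, I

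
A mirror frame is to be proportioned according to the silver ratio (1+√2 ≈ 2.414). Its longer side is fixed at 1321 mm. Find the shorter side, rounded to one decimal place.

silver ratio ≈ 2.41421.
Shorter side = 1321 ÷ 2.41421 ≈ 547.177 → 547.2 mm.

547.2 mm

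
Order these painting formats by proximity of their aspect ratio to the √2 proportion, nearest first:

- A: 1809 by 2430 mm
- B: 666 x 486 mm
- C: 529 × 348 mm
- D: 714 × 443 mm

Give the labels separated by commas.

B, A, C, D

Ratios: A = 2430 / 1809 ≈ 1.343; B = 666 / 486 ≈ 1.370; C = 529 / 348 ≈ 1.520; D = 714 / 443 ≈ 1.612.
|Δ from 1.414|: A 0.071; B 0.044; C 0.106; D 0.198.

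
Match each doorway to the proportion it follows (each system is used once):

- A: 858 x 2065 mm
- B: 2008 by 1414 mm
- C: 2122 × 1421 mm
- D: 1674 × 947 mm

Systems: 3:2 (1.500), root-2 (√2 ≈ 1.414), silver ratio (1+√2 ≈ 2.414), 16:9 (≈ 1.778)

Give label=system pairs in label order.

A=silver ratio, B=root-2, C=3:2, D=16:9

A = 2065/858 ≈ 2.407 → silver ratio (2.414)
B = 2008/1414 ≈ 1.420 → root-2 (1.414)
C = 2122/1421 ≈ 1.493 → 3:2 (1.500)
D = 1674/947 ≈ 1.768 → 16:9 (1.778)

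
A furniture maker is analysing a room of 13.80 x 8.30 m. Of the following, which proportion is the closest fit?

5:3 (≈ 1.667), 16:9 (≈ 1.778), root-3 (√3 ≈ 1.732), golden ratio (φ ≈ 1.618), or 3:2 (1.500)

13.80/8.30 ≈ 1.663. Nearest candidates are 5:3 (1.667, off by 0.004) and golden ratio (1.618, off by 0.045).

5:3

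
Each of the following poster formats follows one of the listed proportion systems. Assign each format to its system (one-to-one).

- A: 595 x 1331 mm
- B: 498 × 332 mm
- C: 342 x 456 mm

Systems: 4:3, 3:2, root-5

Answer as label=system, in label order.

Ratios: A ≈ 2.237; B ≈ 1.500; C ≈ 1.333.
Targets: 4:3 ≈ 1.333; 3:2 ≈ 1.500; root-5 ≈ 2.236.

A=root-5, B=3:2, C=4:3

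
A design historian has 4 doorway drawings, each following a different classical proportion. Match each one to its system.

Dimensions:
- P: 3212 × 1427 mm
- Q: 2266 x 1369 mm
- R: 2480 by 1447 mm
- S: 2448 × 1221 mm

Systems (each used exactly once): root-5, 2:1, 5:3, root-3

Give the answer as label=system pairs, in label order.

P=root-5, Q=5:3, R=root-3, S=2:1

Ratios: P ≈ 2.251; Q ≈ 1.655; R ≈ 1.714; S ≈ 2.005.
Targets: root-5 ≈ 2.236; 2:1 ≈ 2.000; 5:3 ≈ 1.667; root-3 ≈ 1.732.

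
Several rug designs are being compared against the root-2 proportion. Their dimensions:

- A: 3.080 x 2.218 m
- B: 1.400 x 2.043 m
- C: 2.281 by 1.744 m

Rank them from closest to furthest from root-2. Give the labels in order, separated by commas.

Ratios: A = 3.080 / 2.218 ≈ 1.389; B = 2.043 / 1.400 ≈ 1.459; C = 2.281 / 1.744 ≈ 1.308.
|Δ from 1.414|: A 0.025; B 0.045; C 0.106.

A, B, C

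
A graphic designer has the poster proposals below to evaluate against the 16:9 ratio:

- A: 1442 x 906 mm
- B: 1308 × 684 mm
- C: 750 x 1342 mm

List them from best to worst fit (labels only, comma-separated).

A: 1442/906 ≈ 1.592 → |1.592 − 1.778| = 0.186
B: 1308/684 ≈ 1.912 → |1.912 − 1.778| = 0.134
C: 1342/750 ≈ 1.789 → |1.789 − 1.778| = 0.011

C, B, A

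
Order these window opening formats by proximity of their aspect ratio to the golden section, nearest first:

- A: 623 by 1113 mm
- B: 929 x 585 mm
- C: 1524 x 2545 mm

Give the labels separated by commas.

A: 1113/623 ≈ 1.787 → |1.787 − 1.618| = 0.169
B: 929/585 ≈ 1.588 → |1.588 − 1.618| = 0.030
C: 2545/1524 ≈ 1.670 → |1.670 − 1.618| = 0.052

B, C, A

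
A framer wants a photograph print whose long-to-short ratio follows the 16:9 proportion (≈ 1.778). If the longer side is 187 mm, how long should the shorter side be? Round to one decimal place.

105.2 mm

16:9 ≈ 1.77778.
Shorter side = 187 ÷ 1.77778 ≈ 105.187 → 105.2 mm.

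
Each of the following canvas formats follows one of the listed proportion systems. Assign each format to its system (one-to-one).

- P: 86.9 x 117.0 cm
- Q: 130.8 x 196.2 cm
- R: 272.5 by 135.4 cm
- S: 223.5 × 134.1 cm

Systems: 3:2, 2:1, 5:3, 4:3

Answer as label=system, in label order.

P=4:3, Q=3:2, R=2:1, S=5:3

Ratios: P ≈ 1.346; Q ≈ 1.500; R ≈ 2.013; S ≈ 1.667.
Targets: 3:2 ≈ 1.500; 2:1 ≈ 2.000; 5:3 ≈ 1.667; 4:3 ≈ 1.333.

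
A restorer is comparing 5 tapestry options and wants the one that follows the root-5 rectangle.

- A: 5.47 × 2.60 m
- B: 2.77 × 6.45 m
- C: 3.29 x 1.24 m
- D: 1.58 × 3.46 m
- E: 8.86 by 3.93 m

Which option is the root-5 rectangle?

E

Ratios (long/short): A ≈ 2.104; B ≈ 2.329; C ≈ 2.653; D ≈ 2.190; E ≈ 2.254.
root-5 ≈ 2.236; option E is nearest (Δ 0.018).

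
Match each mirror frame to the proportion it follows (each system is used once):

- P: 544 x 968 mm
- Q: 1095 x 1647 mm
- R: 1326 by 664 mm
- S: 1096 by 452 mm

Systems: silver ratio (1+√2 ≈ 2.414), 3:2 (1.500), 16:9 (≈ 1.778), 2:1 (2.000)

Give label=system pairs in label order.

Ratios: P ≈ 1.779; Q ≈ 1.504; R ≈ 1.997; S ≈ 2.425.
Targets: silver ratio ≈ 2.414; 3:2 ≈ 1.500; 16:9 ≈ 1.778; 2:1 ≈ 2.000.

P=16:9, Q=3:2, R=2:1, S=silver ratio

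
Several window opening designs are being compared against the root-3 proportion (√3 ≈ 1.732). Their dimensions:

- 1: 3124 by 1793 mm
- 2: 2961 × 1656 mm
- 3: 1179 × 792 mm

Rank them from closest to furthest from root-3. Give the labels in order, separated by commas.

Ratios: 1 = 3124 / 1793 ≈ 1.742; 2 = 2961 / 1656 ≈ 1.788; 3 = 1179 / 792 ≈ 1.489.
|Δ from 1.732|: 1 0.010; 2 0.056; 3 0.243.

1, 2, 3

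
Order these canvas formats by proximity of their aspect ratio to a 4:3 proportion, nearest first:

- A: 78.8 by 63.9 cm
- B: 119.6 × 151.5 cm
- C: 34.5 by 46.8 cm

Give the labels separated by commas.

C, B, A

Ratios: A = 78.8 / 63.9 ≈ 1.233; B = 151.5 / 119.6 ≈ 1.267; C = 46.8 / 34.5 ≈ 1.357.
|Δ from 1.333|: A 0.100; B 0.066; C 0.024.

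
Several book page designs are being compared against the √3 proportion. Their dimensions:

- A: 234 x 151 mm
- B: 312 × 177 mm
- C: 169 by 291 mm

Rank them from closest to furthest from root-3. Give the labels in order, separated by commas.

A: 234/151 ≈ 1.550 → |1.550 − 1.732| = 0.182
B: 312/177 ≈ 1.763 → |1.763 − 1.732| = 0.031
C: 291/169 ≈ 1.722 → |1.722 − 1.732| = 0.010

C, B, A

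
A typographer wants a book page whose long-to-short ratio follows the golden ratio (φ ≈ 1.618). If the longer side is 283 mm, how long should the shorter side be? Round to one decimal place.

golden ratio ≈ 1.61803.
Shorter side = 283 ÷ 1.61803 ≈ 174.904 → 174.9 mm.

174.9 mm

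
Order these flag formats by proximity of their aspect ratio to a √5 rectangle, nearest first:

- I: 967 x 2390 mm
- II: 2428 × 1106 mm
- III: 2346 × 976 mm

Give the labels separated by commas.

II, III, I

I: 2390/967 ≈ 2.472 → |2.472 − 2.236| = 0.236
II: 2428/1106 ≈ 2.195 → |2.195 − 2.236| = 0.041
III: 2346/976 ≈ 2.404 → |2.404 − 2.236| = 0.168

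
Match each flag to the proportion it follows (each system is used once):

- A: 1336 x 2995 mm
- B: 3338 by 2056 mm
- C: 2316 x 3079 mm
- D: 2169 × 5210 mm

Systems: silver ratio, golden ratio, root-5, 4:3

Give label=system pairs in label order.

A=root-5, B=golden ratio, C=4:3, D=silver ratio

A = 2995/1336 ≈ 2.242 → root-5 (2.236)
B = 3338/2056 ≈ 1.624 → golden ratio (1.618)
C = 3079/2316 ≈ 1.329 → 4:3 (1.333)
D = 5210/2169 ≈ 2.402 → silver ratio (2.414)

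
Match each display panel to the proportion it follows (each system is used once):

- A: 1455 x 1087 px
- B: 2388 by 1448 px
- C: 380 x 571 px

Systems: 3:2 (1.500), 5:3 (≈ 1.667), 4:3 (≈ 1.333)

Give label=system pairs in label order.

A = 1455/1087 ≈ 1.339 → 4:3 (1.333)
B = 2388/1448 ≈ 1.649 → 5:3 (1.667)
C = 571/380 ≈ 1.503 → 3:2 (1.500)

A=4:3, B=5:3, C=3:2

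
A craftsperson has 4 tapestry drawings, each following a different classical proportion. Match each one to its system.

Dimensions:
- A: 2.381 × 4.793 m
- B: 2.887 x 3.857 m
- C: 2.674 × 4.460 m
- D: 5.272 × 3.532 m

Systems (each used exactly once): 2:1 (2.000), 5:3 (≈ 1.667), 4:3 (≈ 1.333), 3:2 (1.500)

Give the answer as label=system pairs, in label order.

A=2:1, B=4:3, C=5:3, D=3:2

A = 4.793/2.381 ≈ 2.013 → 2:1 (2.000)
B = 3.857/2.887 ≈ 1.336 → 4:3 (1.333)
C = 4.460/2.674 ≈ 1.668 → 5:3 (1.667)
D = 5.272/3.532 ≈ 1.493 → 3:2 (1.500)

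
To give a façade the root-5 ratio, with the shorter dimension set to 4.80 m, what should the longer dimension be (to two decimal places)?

root-5 ≈ 2.23607.
Longer side = 4.80 × 2.23607 ≈ 10.7331 → 10.73 m.

10.73 m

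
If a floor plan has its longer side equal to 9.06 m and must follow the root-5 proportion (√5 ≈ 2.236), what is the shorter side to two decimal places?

4.05 m

root-5 ≈ 2.23607.
Shorter side = 9.06 ÷ 2.23607 ≈ 4.0518 → 4.05 m.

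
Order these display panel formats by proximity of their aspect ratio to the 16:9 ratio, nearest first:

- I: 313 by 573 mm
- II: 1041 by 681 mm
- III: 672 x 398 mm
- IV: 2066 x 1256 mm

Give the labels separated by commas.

I: 573/313 ≈ 1.831 → |1.831 − 1.778| = 0.053
II: 1041/681 ≈ 1.529 → |1.529 − 1.778| = 0.249
III: 672/398 ≈ 1.688 → |1.688 − 1.778| = 0.090
IV: 2066/1256 ≈ 1.645 → |1.645 − 1.778| = 0.133

I, III, IV, II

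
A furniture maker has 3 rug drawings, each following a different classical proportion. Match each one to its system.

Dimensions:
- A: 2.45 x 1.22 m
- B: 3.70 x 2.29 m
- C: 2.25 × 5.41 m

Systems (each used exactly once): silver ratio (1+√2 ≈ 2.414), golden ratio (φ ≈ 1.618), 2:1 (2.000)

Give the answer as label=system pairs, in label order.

Ratios: A ≈ 2.008; B ≈ 1.616; C ≈ 2.404.
Targets: silver ratio ≈ 2.414; golden ratio ≈ 1.618; 2:1 ≈ 2.000.

A=2:1, B=golden ratio, C=silver ratio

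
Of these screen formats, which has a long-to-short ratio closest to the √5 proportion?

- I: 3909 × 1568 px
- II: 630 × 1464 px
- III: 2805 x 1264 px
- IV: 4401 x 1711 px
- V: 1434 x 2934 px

Ratios (long/short): I ≈ 2.493; II ≈ 2.324; III ≈ 2.219; IV ≈ 2.572; V ≈ 2.046.
root-5 ≈ 2.236; option III is nearest (Δ 0.017).

III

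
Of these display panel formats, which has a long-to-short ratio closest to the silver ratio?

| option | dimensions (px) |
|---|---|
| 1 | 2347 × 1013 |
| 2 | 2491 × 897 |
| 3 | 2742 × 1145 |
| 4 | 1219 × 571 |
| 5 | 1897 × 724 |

3

Ratios (long/short): 1 ≈ 2.317; 2 ≈ 2.777; 3 ≈ 2.395; 4 ≈ 2.135; 5 ≈ 2.620.
silver ratio ≈ 2.414; option 3 is nearest (Δ 0.019).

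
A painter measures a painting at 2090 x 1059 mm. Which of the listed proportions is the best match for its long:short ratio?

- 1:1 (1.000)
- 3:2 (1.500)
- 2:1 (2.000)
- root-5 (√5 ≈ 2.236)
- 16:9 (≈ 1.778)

2:1

2090/1059 ≈ 1.974. Nearest candidates are 2:1 (2.000, off by 0.026) and 16:9 (1.778, off by 0.196).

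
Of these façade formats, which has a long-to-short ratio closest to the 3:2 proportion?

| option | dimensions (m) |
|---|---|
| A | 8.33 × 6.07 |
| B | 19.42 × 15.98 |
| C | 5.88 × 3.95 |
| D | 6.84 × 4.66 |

Target 3:2 ≈ 1.500.
A: 1.372 (Δ0.128)  B: 1.215 (Δ0.285)  C: 1.489 (Δ0.011)  D: 1.468 (Δ0.032)

C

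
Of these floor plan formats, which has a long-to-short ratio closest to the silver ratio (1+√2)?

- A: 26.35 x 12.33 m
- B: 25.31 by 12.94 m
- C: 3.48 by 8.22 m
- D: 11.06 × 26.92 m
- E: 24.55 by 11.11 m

D

Ratios (long/short): A ≈ 2.137; B ≈ 1.956; C ≈ 2.362; D ≈ 2.434; E ≈ 2.210.
silver ratio ≈ 2.414; option D is nearest (Δ 0.020).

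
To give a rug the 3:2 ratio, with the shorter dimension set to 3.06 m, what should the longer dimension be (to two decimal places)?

4.59 m

3:2 = 1.50000.
Longer side = 3.06 × 1.50000 ≈ 4.5900 → 4.59 m.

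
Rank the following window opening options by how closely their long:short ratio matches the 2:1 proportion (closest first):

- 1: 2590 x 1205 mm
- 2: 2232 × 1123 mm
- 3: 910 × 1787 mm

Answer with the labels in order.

2, 3, 1

1: 2590/1205 ≈ 2.149 → |2.149 − 2.000| = 0.149
2: 2232/1123 ≈ 1.988 → |1.988 − 2.000| = 0.012
3: 1787/910 ≈ 1.964 → |1.964 − 2.000| = 0.036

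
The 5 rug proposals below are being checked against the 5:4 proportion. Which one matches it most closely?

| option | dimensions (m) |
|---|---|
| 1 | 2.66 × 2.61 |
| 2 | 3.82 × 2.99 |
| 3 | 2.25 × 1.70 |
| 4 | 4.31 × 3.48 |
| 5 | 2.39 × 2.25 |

Ratios (long/short): 1 ≈ 1.019; 2 ≈ 1.278; 3 ≈ 1.324; 4 ≈ 1.239; 5 ≈ 1.062.
5:4 ≈ 1.250; option 4 is nearest (Δ 0.011).

4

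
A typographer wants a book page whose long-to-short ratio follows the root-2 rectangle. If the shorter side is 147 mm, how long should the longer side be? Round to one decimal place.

root-2 ≈ 1.41421.
Longer side = 147 × 1.41421 ≈ 207.889 → 207.9 mm.

207.9 mm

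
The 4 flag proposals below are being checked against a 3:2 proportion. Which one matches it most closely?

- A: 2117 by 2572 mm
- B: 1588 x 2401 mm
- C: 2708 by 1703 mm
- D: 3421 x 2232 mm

B

Ratios (long/short): A ≈ 1.215; B ≈ 1.512; C ≈ 1.590; D ≈ 1.533.
3:2 ≈ 1.500; option B is nearest (Δ 0.012).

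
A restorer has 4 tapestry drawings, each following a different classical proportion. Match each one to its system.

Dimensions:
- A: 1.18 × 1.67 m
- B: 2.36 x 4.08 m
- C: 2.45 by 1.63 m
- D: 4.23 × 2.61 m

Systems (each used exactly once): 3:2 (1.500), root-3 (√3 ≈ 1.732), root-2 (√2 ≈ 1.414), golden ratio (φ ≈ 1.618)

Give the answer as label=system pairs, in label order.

Ratios: A ≈ 1.415; B ≈ 1.729; C ≈ 1.503; D ≈ 1.621.
Targets: 3:2 ≈ 1.500; root-3 ≈ 1.732; root-2 ≈ 1.414; golden ratio ≈ 1.618.

A=root-2, B=root-3, C=3:2, D=golden ratio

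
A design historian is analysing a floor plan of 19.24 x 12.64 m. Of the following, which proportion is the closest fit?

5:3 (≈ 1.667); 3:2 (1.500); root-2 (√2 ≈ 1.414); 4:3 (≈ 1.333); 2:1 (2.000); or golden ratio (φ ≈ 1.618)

3:2

Ratio = 19.24 / 12.64 ≈ 1.522.
Distances: 5:3 1.667 (Δ 0.145); 3:2 1.500 (Δ 0.022); root-2 1.414 (Δ 0.108); 4:3 1.333 (Δ 0.189); 2:1 2.000 (Δ 0.478); golden ratio 1.618 (Δ 0.096).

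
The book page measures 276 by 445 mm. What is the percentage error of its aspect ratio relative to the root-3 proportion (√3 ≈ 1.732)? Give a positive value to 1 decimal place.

6.9%

Ratio = 445 / 276 ≈ 1.6123.
Ideal root-3 ≈ 1.7321. |1.6123 − 1.7321| / 1.7321 ≈ 6.92% → 6.9%.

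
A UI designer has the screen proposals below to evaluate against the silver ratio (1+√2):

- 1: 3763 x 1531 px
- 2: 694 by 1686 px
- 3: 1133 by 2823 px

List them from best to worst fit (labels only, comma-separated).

1: 3763/1531 ≈ 2.458 → |2.458 − 2.414| = 0.044
2: 1686/694 ≈ 2.429 → |2.429 − 2.414| = 0.015
3: 2823/1133 ≈ 2.492 → |2.492 − 2.414| = 0.078

2, 1, 3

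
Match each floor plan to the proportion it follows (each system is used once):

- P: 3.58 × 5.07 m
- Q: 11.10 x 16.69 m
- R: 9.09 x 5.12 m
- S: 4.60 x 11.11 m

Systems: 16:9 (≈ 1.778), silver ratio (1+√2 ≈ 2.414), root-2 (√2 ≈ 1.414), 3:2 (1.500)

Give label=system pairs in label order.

P = 5.07/3.58 ≈ 1.416 → root-2 (1.414)
Q = 16.69/11.10 ≈ 1.504 → 3:2 (1.500)
R = 9.09/5.12 ≈ 1.775 → 16:9 (1.778)
S = 11.11/4.60 ≈ 2.415 → silver ratio (2.414)

P=root-2, Q=3:2, R=16:9, S=silver ratio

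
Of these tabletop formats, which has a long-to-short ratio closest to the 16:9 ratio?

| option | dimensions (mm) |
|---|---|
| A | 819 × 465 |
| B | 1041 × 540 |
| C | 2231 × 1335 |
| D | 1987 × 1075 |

Ratios (long/short): A ≈ 1.761; B ≈ 1.928; C ≈ 1.671; D ≈ 1.848.
16:9 ≈ 1.778; option A is nearest (Δ 0.017).

A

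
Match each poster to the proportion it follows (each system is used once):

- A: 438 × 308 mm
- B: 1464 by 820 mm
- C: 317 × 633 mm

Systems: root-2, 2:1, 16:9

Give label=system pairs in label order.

A=root-2, B=16:9, C=2:1

Ratios: A ≈ 1.422; B ≈ 1.785; C ≈ 1.997.
Targets: root-2 ≈ 1.414; 2:1 ≈ 2.000; 16:9 ≈ 1.778.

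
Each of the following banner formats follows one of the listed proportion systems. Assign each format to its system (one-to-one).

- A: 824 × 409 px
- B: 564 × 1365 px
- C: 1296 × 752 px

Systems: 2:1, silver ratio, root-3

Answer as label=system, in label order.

A=2:1, B=silver ratio, C=root-3

Ratios: A ≈ 2.015; B ≈ 2.420; C ≈ 1.723.
Targets: 2:1 ≈ 2.000; silver ratio ≈ 2.414; root-3 ≈ 1.732.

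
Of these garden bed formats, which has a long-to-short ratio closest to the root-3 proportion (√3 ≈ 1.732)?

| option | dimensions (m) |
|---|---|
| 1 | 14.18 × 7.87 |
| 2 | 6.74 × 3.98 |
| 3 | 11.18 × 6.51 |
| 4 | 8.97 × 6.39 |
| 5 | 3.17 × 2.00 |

3

Target root-3 ≈ 1.732.
1: 1.802 (Δ0.070)  2: 1.693 (Δ0.039)  3: 1.717 (Δ0.015)  4: 1.404 (Δ0.328)  5: 1.585 (Δ0.147)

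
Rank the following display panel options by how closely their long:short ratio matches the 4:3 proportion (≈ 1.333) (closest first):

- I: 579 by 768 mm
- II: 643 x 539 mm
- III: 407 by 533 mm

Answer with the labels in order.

I: 768/579 ≈ 1.326 → |1.326 − 1.333| = 0.007
II: 643/539 ≈ 1.193 → |1.193 − 1.333| = 0.140
III: 533/407 ≈ 1.310 → |1.310 − 1.333| = 0.023

I, III, II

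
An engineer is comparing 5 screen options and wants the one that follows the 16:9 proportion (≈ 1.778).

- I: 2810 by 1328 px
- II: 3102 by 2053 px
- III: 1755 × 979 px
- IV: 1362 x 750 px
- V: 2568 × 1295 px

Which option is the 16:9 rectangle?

III

Target 16:9 ≈ 1.778.
I: 2.116 (Δ0.338)  II: 1.511 (Δ0.267)  III: 1.793 (Δ0.015)  IV: 1.816 (Δ0.038)  V: 1.983 (Δ0.205)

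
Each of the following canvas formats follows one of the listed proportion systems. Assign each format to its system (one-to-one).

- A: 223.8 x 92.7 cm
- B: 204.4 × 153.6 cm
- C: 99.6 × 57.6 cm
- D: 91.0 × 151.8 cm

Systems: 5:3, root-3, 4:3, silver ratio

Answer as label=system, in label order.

A=silver ratio, B=4:3, C=root-3, D=5:3

A = 223.8/92.7 ≈ 2.414 → silver ratio (2.414)
B = 204.4/153.6 ≈ 1.331 → 4:3 (1.333)
C = 99.6/57.6 ≈ 1.729 → root-3 (1.732)
D = 151.8/91.0 ≈ 1.668 → 5:3 (1.667)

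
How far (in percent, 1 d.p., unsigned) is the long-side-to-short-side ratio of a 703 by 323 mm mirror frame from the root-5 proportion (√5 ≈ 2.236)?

2.7%

Ratio = 703 / 323 ≈ 2.1765.
Ideal root-5 ≈ 2.2361. |2.1765 − 2.2361| / 2.2361 ≈ 2.67% → 2.7%.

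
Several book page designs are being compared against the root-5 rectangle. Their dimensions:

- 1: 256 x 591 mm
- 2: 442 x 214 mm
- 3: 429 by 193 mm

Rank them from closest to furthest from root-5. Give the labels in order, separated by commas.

3, 1, 2

1: 591/256 ≈ 2.309 → |2.309 − 2.236| = 0.073
2: 442/214 ≈ 2.065 → |2.065 − 2.236| = 0.171
3: 429/193 ≈ 2.223 → |2.223 − 2.236| = 0.013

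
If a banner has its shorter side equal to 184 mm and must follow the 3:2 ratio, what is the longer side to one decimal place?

276.0 mm

3:2 = 1.50000.
Longer side = 184 × 1.50000 ≈ 276.000 → 276.0 mm.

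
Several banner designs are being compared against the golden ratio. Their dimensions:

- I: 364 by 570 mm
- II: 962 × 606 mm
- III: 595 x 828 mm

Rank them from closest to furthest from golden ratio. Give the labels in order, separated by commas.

Ratios: I = 570 / 364 ≈ 1.566; II = 962 / 606 ≈ 1.587; III = 828 / 595 ≈ 1.392.
|Δ from 1.618|: I 0.052; II 0.031; III 0.226.

II, I, III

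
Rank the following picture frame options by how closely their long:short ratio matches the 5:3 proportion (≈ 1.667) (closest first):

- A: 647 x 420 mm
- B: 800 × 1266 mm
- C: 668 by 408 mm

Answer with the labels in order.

C, B, A

A: 647/420 ≈ 1.540 → |1.540 − 1.667| = 0.127
B: 1266/800 ≈ 1.583 → |1.583 − 1.667| = 0.084
C: 668/408 ≈ 1.637 → |1.637 − 1.667| = 0.030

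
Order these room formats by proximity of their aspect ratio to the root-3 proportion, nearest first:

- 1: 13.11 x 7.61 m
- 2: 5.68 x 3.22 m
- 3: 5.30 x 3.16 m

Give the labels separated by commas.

Ratios: 1 = 13.11 / 7.61 ≈ 1.723; 2 = 5.68 / 3.22 ≈ 1.764; 3 = 5.30 / 3.16 ≈ 1.677.
|Δ from 1.732|: 1 0.009; 2 0.032; 3 0.055.

1, 2, 3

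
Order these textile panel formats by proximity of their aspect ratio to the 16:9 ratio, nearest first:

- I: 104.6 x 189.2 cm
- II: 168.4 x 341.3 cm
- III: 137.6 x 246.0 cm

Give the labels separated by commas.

I: 189.2/104.6 ≈ 1.809 → |1.809 − 1.778| = 0.031
II: 341.3/168.4 ≈ 2.027 → |2.027 − 1.778| = 0.249
III: 246.0/137.6 ≈ 1.788 → |1.788 − 1.778| = 0.010

III, I, II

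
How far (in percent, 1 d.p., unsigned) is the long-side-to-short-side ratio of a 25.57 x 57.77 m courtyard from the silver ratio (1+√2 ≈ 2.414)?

Ratio = 57.77 / 25.57 ≈ 2.2593.
Ideal silver ratio ≈ 2.4142. |2.2593 − 2.4142| / 2.4142 ≈ 6.42% → 6.4%.

6.4%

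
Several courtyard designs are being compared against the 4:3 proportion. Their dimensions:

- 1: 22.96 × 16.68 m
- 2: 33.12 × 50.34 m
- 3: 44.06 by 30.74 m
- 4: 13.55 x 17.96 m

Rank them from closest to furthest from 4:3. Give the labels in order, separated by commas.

Ratios: 1 = 22.96 / 16.68 ≈ 1.376; 2 = 50.34 / 33.12 ≈ 1.520; 3 = 44.06 / 30.74 ≈ 1.433; 4 = 17.96 / 13.55 ≈ 1.325.
|Δ from 1.333|: 1 0.043; 2 0.187; 3 0.100; 4 0.008.

4, 1, 3, 2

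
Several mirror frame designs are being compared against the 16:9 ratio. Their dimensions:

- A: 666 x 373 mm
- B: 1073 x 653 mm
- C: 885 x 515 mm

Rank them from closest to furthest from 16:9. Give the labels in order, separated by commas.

A, C, B

Ratios: A = 666 / 373 ≈ 1.786; B = 1073 / 653 ≈ 1.643; C = 885 / 515 ≈ 1.718.
|Δ from 1.778|: A 0.008; B 0.135; C 0.060.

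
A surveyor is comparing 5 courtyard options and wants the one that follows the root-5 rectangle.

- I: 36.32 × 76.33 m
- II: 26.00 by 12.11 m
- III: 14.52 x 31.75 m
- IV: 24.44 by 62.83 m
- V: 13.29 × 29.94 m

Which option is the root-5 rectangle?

V

Ratios (long/short): I ≈ 2.102; II ≈ 2.147; III ≈ 2.187; IV ≈ 2.571; V ≈ 2.253.
root-5 ≈ 2.236; option V is nearest (Δ 0.017).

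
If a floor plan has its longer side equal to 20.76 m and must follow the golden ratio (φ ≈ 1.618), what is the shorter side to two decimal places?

12.83 m

golden ratio ≈ 1.61803.
Shorter side = 20.76 ÷ 1.61803 ≈ 12.8304 → 12.83 m.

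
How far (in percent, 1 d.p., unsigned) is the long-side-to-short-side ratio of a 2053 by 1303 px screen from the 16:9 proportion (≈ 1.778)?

11.4%

Ratio = 2053 / 1303 ≈ 1.5756.
Ideal 16:9 ≈ 1.7778. |1.5756 − 1.7778| / 1.7778 ≈ 11.37% → 11.4%.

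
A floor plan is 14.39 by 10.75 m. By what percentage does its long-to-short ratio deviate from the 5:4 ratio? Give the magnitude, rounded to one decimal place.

Ratio = 14.39 / 10.75 ≈ 1.3386.
Ideal 5:4 = 1.2500. |1.3386 − 1.2500| / 1.2500 ≈ 7.09% → 7.1%.

7.1%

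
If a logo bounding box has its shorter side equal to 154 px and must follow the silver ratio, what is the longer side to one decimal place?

371.8 px

silver ratio ≈ 2.41421.
Longer side = 154 × 2.41421 ≈ 371.788 → 371.8 px.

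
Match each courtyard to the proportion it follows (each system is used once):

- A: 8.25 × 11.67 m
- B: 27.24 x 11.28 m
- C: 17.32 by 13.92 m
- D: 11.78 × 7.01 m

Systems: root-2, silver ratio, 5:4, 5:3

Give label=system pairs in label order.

A=root-2, B=silver ratio, C=5:4, D=5:3

A = 11.67/8.25 ≈ 1.415 → root-2 (1.414)
B = 27.24/11.28 ≈ 2.415 → silver ratio (2.414)
C = 17.32/13.92 ≈ 1.244 → 5:4 (1.250)
D = 11.78/7.01 ≈ 1.680 → 5:3 (1.667)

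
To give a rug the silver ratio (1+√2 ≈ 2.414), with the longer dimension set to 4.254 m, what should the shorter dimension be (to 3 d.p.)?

silver ratio ≈ 2.41421.
Shorter side = 4.254 ÷ 2.41421 ≈ 1.76207 → 1.762 m.

1.762 m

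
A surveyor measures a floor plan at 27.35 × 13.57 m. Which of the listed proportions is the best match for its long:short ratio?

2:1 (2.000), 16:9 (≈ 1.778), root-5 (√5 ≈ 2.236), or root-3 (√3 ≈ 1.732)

Ratio = 27.35 / 13.57 ≈ 2.015.
Distances: 2:1 2.000 (Δ 0.015); 16:9 1.778 (Δ 0.237); root-5 2.236 (Δ 0.221); root-3 1.732 (Δ 0.283).

2:1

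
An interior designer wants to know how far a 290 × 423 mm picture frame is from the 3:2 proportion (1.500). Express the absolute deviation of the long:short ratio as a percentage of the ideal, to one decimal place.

2.8%

Ratio = 423 / 290 ≈ 1.4586.
Ideal 3:2 = 1.5000. |1.4586 − 1.5000| / 1.5000 ≈ 2.76% → 2.8%.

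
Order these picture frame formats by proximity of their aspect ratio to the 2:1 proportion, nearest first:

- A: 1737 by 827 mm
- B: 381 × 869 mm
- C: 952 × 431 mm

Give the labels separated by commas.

A, C, B

Ratios: A = 1737 / 827 ≈ 2.100; B = 869 / 381 ≈ 2.281; C = 952 / 431 ≈ 2.209.
|Δ from 2.000|: A 0.100; B 0.281; C 0.209.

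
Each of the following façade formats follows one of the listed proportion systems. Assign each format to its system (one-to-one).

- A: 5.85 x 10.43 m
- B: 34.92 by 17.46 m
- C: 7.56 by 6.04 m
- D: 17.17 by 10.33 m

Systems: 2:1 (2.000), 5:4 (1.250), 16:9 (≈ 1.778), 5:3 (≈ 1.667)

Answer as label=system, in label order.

Ratios: A ≈ 1.783; B ≈ 2.000; C ≈ 1.252; D ≈ 1.662.
Targets: 2:1 ≈ 2.000; 5:4 ≈ 1.250; 16:9 ≈ 1.778; 5:3 ≈ 1.667.

A=16:9, B=2:1, C=5:4, D=5:3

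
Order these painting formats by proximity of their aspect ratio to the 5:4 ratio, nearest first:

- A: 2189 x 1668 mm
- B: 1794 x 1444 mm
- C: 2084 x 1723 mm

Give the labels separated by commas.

A: 2189/1668 ≈ 1.312 → |1.312 − 1.250| = 0.062
B: 1794/1444 ≈ 1.242 → |1.242 − 1.250| = 0.008
C: 2084/1723 ≈ 1.210 → |1.210 − 1.250| = 0.040

B, C, A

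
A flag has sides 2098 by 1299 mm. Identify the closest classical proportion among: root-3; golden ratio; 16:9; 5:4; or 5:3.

golden ratio

Ratio = 2098 / 1299 ≈ 1.615.
Distances: root-3 1.732 (Δ 0.117); golden ratio 1.618 (Δ 0.003); 16:9 1.778 (Δ 0.163); 5:4 1.250 (Δ 0.365); 5:3 1.667 (Δ 0.052).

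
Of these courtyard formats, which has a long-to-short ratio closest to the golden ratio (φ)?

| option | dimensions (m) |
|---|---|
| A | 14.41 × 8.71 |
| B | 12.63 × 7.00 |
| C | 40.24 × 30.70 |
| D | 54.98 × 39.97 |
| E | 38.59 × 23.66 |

E

Ratios (long/short): A ≈ 1.654; B ≈ 1.804; C ≈ 1.311; D ≈ 1.376; E ≈ 1.631.
golden ratio ≈ 1.618; option E is nearest (Δ 0.013).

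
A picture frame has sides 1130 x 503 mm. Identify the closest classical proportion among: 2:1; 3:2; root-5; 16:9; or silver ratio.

root-5

Ratio = 1130 / 503 ≈ 2.247.
Distances: 2:1 2.000 (Δ 0.247); 3:2 1.500 (Δ 0.747); root-5 2.236 (Δ 0.011); 16:9 1.778 (Δ 0.469); silver ratio 2.414 (Δ 0.167).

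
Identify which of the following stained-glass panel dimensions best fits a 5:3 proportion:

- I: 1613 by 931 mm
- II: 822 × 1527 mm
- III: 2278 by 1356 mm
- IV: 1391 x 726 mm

Target 5:3 ≈ 1.667.
I: 1.733 (Δ0.066)  II: 1.858 (Δ0.191)  III: 1.680 (Δ0.013)  IV: 1.916 (Δ0.249)

III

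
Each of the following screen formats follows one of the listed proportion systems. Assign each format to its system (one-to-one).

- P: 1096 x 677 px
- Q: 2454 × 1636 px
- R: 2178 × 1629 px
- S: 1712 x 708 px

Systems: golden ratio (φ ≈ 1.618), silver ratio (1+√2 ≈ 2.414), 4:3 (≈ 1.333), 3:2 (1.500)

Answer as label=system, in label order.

P=golden ratio, Q=3:2, R=4:3, S=silver ratio

Ratios: P ≈ 1.619; Q ≈ 1.500; R ≈ 1.337; S ≈ 2.418.
Targets: golden ratio ≈ 1.618; silver ratio ≈ 2.414; 4:3 ≈ 1.333; 3:2 ≈ 1.500.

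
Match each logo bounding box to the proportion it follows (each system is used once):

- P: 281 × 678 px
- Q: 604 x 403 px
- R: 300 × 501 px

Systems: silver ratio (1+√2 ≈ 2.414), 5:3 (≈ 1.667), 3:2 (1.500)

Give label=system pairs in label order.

P=silver ratio, Q=3:2, R=5:3

P = 678/281 ≈ 2.413 → silver ratio (2.414)
Q = 604/403 ≈ 1.499 → 3:2 (1.500)
R = 501/300 ≈ 1.670 → 5:3 (1.667)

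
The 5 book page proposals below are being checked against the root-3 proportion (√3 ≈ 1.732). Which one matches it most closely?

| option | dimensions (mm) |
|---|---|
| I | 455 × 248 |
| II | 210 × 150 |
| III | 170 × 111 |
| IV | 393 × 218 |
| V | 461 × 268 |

V

Ratios (long/short): I ≈ 1.835; II ≈ 1.400; III ≈ 1.532; IV ≈ 1.803; V ≈ 1.720.
root-3 ≈ 1.732; option V is nearest (Δ 0.012).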